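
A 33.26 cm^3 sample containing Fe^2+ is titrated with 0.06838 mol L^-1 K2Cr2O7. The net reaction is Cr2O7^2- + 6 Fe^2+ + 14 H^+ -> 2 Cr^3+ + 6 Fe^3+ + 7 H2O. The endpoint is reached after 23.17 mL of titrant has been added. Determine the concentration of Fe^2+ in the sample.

n(K2Cr2O7) = 0.06838 x 0.02317 = 0.001584 mol.
From the balanced equation, 1 mol K2Cr2O7 reacts with 6 mol Fe^2+, so n(Fe^2+) = 0.001584 x 6/1 = 0.009506 mol.
[Fe^2+] = 0.009506 / 0.03326 L = 0.286 M.

0.286 M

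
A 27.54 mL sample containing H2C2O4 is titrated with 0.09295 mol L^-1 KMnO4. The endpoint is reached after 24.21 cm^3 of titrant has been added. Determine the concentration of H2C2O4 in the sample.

n(KMnO4) = 0.09295 x 0.02421 = 0.002250 mol.
From the balanced equation, 2 mol KMnO4 reacts with 5 mol H2C2O4, so n(H2C2O4) = 0.002250 x 5/2 = 0.005626 mol.
[H2C2O4] = 0.005626 / 0.02754 L = 0.204 M.

0.204 M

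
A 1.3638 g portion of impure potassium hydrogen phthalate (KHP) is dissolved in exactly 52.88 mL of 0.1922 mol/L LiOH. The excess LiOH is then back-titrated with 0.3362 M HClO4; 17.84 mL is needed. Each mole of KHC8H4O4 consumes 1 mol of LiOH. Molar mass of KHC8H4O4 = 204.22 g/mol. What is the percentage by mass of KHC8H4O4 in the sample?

62.4%

Total n(LiOH) added = 0.1922 x 0.05288 = 0.01016 mol.
n(HClO4) used = 0.3362 x 0.01784 = 0.005998 mol, which equals the excess n(LiOH).
So n(LiOH) consumed by the sample = 0.01016 - 0.005998 = 0.004166 mol.
n(KHC8H4O4) = 0.004166 / 1 = 0.004166 mol.
mass KHC8H4O4 = 0.004166 x 204.22 = 0.8507 g, so %KHC8H4O4 = 0.8507/1.3638 x 100 = 62.4%.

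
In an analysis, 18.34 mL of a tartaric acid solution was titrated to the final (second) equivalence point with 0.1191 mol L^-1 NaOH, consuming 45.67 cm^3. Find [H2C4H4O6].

0.148 M

n(NaOH) = 0.1191 x 0.04567 = 0.005439 mol.
At the final (second) equivalence point, 2 mol OH^- react per mol H2C4H4O6, so n(H2C4H4O6) = 0.005439 / 2 = 0.002720 mol.
[H2C4H4O6] = 0.002720 / 0.01834 L = 0.148 M.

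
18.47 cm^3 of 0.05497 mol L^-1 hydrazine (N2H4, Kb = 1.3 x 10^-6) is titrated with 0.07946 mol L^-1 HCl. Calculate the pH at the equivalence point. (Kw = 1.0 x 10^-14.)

n(N2H4) = 0.05497 x 0.01847 = 0.001015 mol; V(HCl) at equivalence = 0.001015/0.07946 = 0.01278 L.
At equivalence the base is fully converted to N2H5+; total volume = 0.03125 L, so [N2H5+] = 0.001015/0.03125 = 0.03249 M.
Ka(N2H5+) = Kw/Kb = 1.0e-14 / 1.3 x 10^-6 = 7.69e-9.
[H^+] = sqrt(Ka x [N2H5+]) = sqrt(7.69e-9 x 0.03249) = 1.58e-5 M.
pH = -log(1.58e-5) = 4.80.

4.80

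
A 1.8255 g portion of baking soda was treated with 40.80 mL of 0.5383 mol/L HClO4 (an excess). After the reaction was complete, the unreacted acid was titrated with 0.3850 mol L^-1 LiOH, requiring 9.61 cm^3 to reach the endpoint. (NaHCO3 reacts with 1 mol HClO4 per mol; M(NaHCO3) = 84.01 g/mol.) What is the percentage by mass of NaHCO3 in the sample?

84.0%

Total n(HClO4) added = 0.5383 x 0.04080 = 0.02196 mol.
n(LiOH) used = 0.3850 x 0.009610 = 0.003700 mol, which equals the excess n(HClO4).
So n(HClO4) consumed by the sample = 0.02196 - 0.003700 = 0.01826 mol.
n(NaHCO3) = 0.01826 / 1 = 0.01826 mol.
mass NaHCO3 = 0.01826 x 84.01 = 1.534 g, so %NaHCO3 = 1.534/1.8255 x 100 = 84.0%.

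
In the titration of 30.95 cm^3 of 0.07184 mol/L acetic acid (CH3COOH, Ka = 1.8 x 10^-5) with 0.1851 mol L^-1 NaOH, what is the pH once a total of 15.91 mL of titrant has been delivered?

n(acid) = 0.07184 x 0.03095 = 0.002223 mol; n(NaOH) added = 0.1851 x 0.01591 = 0.002945 mol.
Base is in excess by 0.002945 - 0.002223 = 0.0007215 mol in a total volume of 0.04686 L.
[OH^-] = 0.0007215/0.04686 = 0.01540 M, so pOH = 1.81 and pH = 14.00 - 1.81 = 12.19.

12.19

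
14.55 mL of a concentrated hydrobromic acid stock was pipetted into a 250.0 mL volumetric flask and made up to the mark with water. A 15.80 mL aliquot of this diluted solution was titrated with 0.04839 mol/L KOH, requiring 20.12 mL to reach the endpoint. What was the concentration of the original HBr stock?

1.06 M

n(KOH) = 0.04839 x 0.02012 = 0.0009736 mol.
n(HBr) in the aliquot = 0.0009736 mol.
[diluted HBr] = 0.0009736 / 0.01580 = 0.06162 M.
Dilution factor = 250.0/14.55 = 17.18, so [stock] = 0.06162 x 17.18 = 1.06 M.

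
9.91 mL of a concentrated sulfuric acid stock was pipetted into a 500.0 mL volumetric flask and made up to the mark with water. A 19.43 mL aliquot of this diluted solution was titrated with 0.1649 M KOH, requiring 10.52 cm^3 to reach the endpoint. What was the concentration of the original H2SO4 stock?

2.25 M

n(KOH) = 0.1649 x 0.01052 = 0.001735 mol.
n(H2SO4) in the aliquot = 0.001735 x 1/2 = 0.0008674 mol.
[diluted H2SO4] = 0.0008674 / 0.01943 = 0.04464 M.
Dilution factor = 500.0/9.910 = 50.45, so [stock] = 0.04464 x 50.45 = 2.25 M.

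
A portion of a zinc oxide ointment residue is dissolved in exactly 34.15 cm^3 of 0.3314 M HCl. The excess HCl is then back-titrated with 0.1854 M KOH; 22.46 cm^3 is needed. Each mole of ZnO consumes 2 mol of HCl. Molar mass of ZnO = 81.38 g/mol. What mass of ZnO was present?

0.291 g

Total n(HCl) added = 0.3314 x 0.03415 = 0.01132 mol.
n(KOH) used = 0.1854 x 0.02246 = 0.004164 mol, which equals the excess n(HCl).
So n(HCl) consumed by the sample = 0.01132 - 0.004164 = 0.007153 mol.
n(ZnO) = 0.007153 / 2 = 0.003577 mol.
mass = 0.003577 mol x 81.38 g/mol = 0.291 g.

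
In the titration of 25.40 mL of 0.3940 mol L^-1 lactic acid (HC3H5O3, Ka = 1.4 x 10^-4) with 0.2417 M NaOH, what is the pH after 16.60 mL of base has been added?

3.68

Initial n(HC3H5O3) = 0.3940 x 0.02540 = 0.01001 mol.
n(NaOH) added = 0.2417 x 0.01660 = 0.004012 mol, converting that many moles of HC3H5O3 to C3H5O3-.
Remaining n(HC3H5O3) = 0.005995 mol; n(C3H5O3-) = 0.004012 mol.
By Henderson-Hasselbalch, pH = pKa + log([A^-]/[HA]) = 3.85 + log(0.004012/0.005995) = 3.85 + (-0.17) = 3.68.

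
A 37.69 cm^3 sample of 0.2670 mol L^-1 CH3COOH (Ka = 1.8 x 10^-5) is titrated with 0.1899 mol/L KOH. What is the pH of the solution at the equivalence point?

n(CH3COOH) = 0.2670 x 0.03769 = 0.01006 mol; V(KOH) at equivalence = 0.01006/0.1899 = 0.05299 L.
At equivalence all the acid is converted to CH3COO-; total volume = 0.03769 + 0.05299 = 0.09068 L, so [CH3COO-] = 0.01006/0.09068 = 0.1110 M.
Kb = Kw/Ka = 1.0e-14 / 1.8 x 10^-5 = 5.56e-10.
[OH^-] = sqrt(Kb x [CH3COO-]) = sqrt(5.56e-10 x 0.1110) = 7.85e-6 M.
pOH = 5.11, so pH = 14.00 - 5.11 = 8.89.

8.89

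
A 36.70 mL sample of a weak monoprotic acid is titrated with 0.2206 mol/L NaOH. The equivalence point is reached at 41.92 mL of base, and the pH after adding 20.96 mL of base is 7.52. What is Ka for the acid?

20.96 mL is half of the equivalence volume, so this is the half-equivalence point where [HA] = [A^-].
At half-equivalence pH = pKa, so pKa = 7.52.
Ka = 10^(-7.52) = 3.0 x 10^-8.

3.0 x 10^-8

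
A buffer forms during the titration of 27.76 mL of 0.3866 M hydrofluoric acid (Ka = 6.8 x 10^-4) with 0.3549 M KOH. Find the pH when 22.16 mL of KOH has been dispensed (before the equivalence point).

3.61

Initial n(HF) = 0.3866 x 0.02776 = 0.01073 mol.
n(KOH) added = 0.3549 x 0.02216 = 0.007865 mol, converting that many moles of HF to F-.
Remaining n(HF) = 0.002867 mol; n(F-) = 0.007865 mol.
By Henderson-Hasselbalch, pH = pKa + log([A^-]/[HA]) = 3.17 + log(0.007865/0.002867) = 3.17 + (+0.44) = 3.61.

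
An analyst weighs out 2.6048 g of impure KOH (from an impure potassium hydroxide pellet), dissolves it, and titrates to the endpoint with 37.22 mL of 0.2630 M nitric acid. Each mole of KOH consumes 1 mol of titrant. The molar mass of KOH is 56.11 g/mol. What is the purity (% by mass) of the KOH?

n(HNO3) = 0.2630 x 0.03722 = 0.009789 mol.
n(KOH) = 0.009789 / 1 = 0.009789 mol.
mass of KOH = 0.009789 x 56.11 = 0.5493 g.
% purity = 0.5493 / 2.6048 x 100 = 21.1%.

21.1%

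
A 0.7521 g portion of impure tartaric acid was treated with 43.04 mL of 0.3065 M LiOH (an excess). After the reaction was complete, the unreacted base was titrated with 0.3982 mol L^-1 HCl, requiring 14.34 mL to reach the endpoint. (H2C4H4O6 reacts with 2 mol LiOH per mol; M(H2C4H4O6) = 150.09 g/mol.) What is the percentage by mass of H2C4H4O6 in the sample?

74.7%

Total n(LiOH) added = 0.3065 x 0.04304 = 0.01319 mol.
n(HCl) used = 0.3982 x 0.01434 = 0.005710 mol, which equals the excess n(LiOH).
So n(LiOH) consumed by the sample = 0.01319 - 0.005710 = 0.007482 mol.
n(H2C4H4O6) = 0.007482 / 2 = 0.003741 mol.
mass H2C4H4O6 = 0.003741 x 150.09 = 0.5615 g, so %H2C4H4O6 = 0.5615/0.7521 x 100 = 74.7%.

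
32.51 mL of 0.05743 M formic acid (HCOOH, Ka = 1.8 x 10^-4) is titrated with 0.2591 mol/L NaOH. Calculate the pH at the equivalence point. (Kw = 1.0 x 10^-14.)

8.21

n(HCOOH) = 0.05743 x 0.03251 = 0.001867 mol; V(NaOH) at equivalence = 0.001867/0.2591 = 0.007206 L.
At equivalence all the acid is converted to HCOO-; total volume = 0.03251 + 0.007206 = 0.03972 L, so [HCOO-] = 0.001867/0.03972 = 0.04701 M.
Kb = Kw/Ka = 1.0e-14 / 1.8 x 10^-4 = 5.56e-11.
[OH^-] = sqrt(Kb x [HCOO-]) = sqrt(5.56e-11 x 0.04701) = 1.62e-6 M.
pOH = 5.79, so pH = 14.00 - 5.79 = 8.21.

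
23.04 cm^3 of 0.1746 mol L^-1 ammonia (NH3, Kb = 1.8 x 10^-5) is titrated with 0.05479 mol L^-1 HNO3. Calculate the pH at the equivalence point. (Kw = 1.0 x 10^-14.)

n(NH3) = 0.1746 x 0.02304 = 0.004023 mol; V(HNO3) at equivalence = 0.004023/0.05479 = 0.07342 L.
At equivalence the base is fully converted to NH4+; total volume = 0.09646 L, so [NH4+] = 0.004023/0.09646 = 0.04170 M.
Ka(NH4+) = Kw/Kb = 1.0e-14 / 1.8 x 10^-5 = 5.56e-10.
[H^+] = sqrt(Ka x [NH4+]) = sqrt(5.56e-10 x 0.04170) = 4.81e-6 M.
pH = -log(4.81e-6) = 5.32.

5.32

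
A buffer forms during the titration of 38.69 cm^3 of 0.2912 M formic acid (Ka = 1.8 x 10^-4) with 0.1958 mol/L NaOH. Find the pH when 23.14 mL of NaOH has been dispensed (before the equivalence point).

3.57

Initial n(HCOOH) = 0.2912 x 0.03869 = 0.01127 mol.
n(NaOH) added = 0.1958 x 0.02314 = 0.004531 mol, converting that many moles of HCOOH to HCOO-.
Remaining n(HCOOH) = 0.006736 mol; n(HCOO-) = 0.004531 mol.
By Henderson-Hasselbalch, pH = pKa + log([A^-]/[HA]) = 3.74 + log(0.004531/0.006736) = 3.74 + (-0.17) = 3.57.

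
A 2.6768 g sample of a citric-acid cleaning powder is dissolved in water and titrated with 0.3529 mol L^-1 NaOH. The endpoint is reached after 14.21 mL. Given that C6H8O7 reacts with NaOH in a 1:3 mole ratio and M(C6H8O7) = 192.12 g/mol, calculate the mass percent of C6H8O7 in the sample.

n(NaOH) = 0.3529 x 0.01421 = 0.005015 mol.
n(C6H8O7) = 0.005015 / 3 = 0.001672 mol.
mass of C6H8O7 = 0.001672 x 192.12 = 0.3211 g.
% purity = 0.3211 / 2.6768 x 100 = 12.0%.

12.0%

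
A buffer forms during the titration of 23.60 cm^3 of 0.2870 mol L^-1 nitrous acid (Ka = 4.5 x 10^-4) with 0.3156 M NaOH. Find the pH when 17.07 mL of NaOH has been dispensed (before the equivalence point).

Initial n(HNO2) = 0.2870 x 0.02360 = 0.006773 mol.
n(NaOH) added = 0.3156 x 0.01707 = 0.005387 mol, converting that many moles of HNO2 to NO2-.
Remaining n(HNO2) = 0.001386 mol; n(NO2-) = 0.005387 mol.
By Henderson-Hasselbalch, pH = pKa + log([A^-]/[HA]) = 3.35 + log(0.005387/0.001386) = 3.35 + (+0.59) = 3.94.

3.94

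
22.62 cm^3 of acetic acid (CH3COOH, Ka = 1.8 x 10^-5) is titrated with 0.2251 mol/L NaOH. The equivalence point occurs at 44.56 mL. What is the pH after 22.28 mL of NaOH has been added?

4.74

22.28 mL is exactly half the equivalence volume (44.56/2), i.e. the half-equivalence point.
There, n(HA) = n(A^-), so pH = pKa = -log(1.8 x 10^-5) = 4.74.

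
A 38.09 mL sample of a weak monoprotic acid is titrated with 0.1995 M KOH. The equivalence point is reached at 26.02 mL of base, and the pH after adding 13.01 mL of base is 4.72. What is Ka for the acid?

13.01 mL is half of the equivalence volume, so this is the half-equivalence point where [HA] = [A^-].
At half-equivalence pH = pKa, so pKa = 4.72.
Ka = 10^(-4.72) = 1.9 x 10^-5.

1.9 x 10^-5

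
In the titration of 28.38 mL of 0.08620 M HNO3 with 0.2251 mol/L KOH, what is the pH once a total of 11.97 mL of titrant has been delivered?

n(acid) = 0.08620 x 0.02838 = 0.002446 mol; n(KOH) added = 0.2251 x 0.01197 = 0.002694 mol.
Base is in excess by 0.002694 - 0.002446 = 0.0002481 mol in a total volume of 0.04035 L.
[OH^-] = 0.0002481/0.04035 = 0.006148 M, so pOH = 2.21 and pH = 14.00 - 2.21 = 11.79.

11.79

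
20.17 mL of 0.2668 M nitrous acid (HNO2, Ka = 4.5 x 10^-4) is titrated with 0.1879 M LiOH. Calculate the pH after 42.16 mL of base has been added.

12.61

n(acid) = 0.2668 x 0.02017 = 0.005381 mol; n(LiOH) added = 0.1879 x 0.04216 = 0.007922 mol.
Base is in excess by 0.007922 - 0.005381 = 0.002541 mol in a total volume of 0.06233 L.
[OH^-] = 0.002541/0.06233 = 0.04076 M, so pOH = 1.39 and pH = 14.00 - 1.39 = 12.61.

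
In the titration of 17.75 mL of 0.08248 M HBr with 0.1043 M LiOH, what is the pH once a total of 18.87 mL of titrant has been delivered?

12.14

n(acid) = 0.08248 x 0.01775 = 0.001464 mol; n(LiOH) added = 0.1043 x 0.01887 = 0.001968 mol.
Base is in excess by 0.001968 - 0.001464 = 0.0005041 mol in a total volume of 0.03662 L.
[OH^-] = 0.0005041/0.03662 = 0.01377 M, so pOH = 1.86 and pH = 14.00 - 1.86 = 12.14.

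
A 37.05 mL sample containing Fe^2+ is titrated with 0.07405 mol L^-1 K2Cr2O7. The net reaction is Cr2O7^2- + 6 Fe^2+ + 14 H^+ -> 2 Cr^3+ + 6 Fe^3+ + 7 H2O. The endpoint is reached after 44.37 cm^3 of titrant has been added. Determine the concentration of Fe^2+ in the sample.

n(K2Cr2O7) = 0.07405 x 0.04437 = 0.003286 mol.
From the balanced equation, 1 mol K2Cr2O7 reacts with 6 mol Fe^2+, so n(Fe^2+) = 0.003286 x 6/1 = 0.01971 mol.
[Fe^2+] = 0.01971 / 0.03705 L = 0.532 M.

0.532 M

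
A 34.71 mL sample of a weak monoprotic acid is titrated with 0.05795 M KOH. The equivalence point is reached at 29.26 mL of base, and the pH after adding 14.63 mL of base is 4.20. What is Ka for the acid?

14.63 mL is half of the equivalence volume, so this is the half-equivalence point where [HA] = [A^-].
At half-equivalence pH = pKa, so pKa = 4.20.
Ka = 10^(-4.20) = 6.3 x 10^-5.

6.3 x 10^-5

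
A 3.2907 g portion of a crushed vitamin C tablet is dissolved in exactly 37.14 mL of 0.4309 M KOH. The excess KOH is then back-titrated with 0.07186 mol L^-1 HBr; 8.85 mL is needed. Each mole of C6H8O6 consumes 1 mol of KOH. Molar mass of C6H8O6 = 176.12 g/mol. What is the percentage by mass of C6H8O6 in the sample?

82.2%

Total n(KOH) added = 0.4309 x 0.03714 = 0.01600 mol.
n(HBr) used = 0.07186 x 0.008850 = 0.0006360 mol, which equals the excess n(KOH).
So n(KOH) consumed by the sample = 0.01600 - 0.0006360 = 0.01537 mol.
n(C6H8O6) = 0.01537 / 1 = 0.01537 mol.
mass C6H8O6 = 0.01537 x 176.12 = 2.707 g, so %C6H8O6 = 2.707/3.2907 x 100 = 82.2%.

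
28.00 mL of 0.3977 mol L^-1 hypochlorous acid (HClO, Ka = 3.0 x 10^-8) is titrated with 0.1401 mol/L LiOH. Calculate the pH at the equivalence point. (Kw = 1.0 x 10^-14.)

10.27

n(HClO) = 0.3977 x 0.02800 = 0.01114 mol; V(LiOH) at equivalence = 0.01114/0.1401 = 0.07948 L.
At equivalence all the acid is converted to ClO-; total volume = 0.02800 + 0.07948 = 0.1075 L, so [ClO-] = 0.01114/0.1075 = 0.1036 M.
Kb = Kw/Ka = 1.0e-14 / 3.0 x 10^-8 = 3.33e-7.
[OH^-] = sqrt(Kb x [ClO-]) = sqrt(3.33e-7 x 0.1036) = 0.000186 M.
pOH = 3.73, so pH = 14.00 - 3.73 = 10.27.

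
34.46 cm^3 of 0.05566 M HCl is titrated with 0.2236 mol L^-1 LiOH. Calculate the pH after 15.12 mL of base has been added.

12.47

n(acid) = 0.05566 x 0.03446 = 0.001918 mol; n(LiOH) added = 0.2236 x 0.01512 = 0.003381 mol.
Base is in excess by 0.003381 - 0.001918 = 0.001463 mol in a total volume of 0.04958 L.
[OH^-] = 0.001463/0.04958 = 0.02950 M, so pOH = 1.53 and pH = 14.00 - 1.53 = 12.47.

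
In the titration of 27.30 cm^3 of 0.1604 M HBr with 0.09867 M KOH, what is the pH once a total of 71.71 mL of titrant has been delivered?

12.44

n(acid) = 0.1604 x 0.02730 = 0.004379 mol; n(KOH) added = 0.09867 x 0.07171 = 0.007076 mol.
Base is in excess by 0.007076 - 0.004379 = 0.002697 mol in a total volume of 0.09901 L.
[OH^-] = 0.002697/0.09901 = 0.02724 M, so pOH = 1.56 and pH = 14.00 - 1.56 = 12.44.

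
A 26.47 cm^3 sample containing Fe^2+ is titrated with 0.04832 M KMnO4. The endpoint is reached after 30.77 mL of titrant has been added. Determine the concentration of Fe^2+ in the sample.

n(KMnO4) = 0.04832 x 0.03077 = 0.001487 mol.
From the balanced equation, 1 mol KMnO4 reacts with 5 mol Fe^2+, so n(Fe^2+) = 0.001487 x 5/1 = 0.007434 mol.
[Fe^2+] = 0.007434 / 0.02647 L = 0.281 M.

0.281 M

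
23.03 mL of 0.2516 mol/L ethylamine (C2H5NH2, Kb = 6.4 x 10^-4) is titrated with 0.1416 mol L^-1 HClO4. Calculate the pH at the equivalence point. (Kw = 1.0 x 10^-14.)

5.92

n(C2H5NH2) = 0.2516 x 0.02303 = 0.005794 mol; V(HClO4) at equivalence = 0.005794/0.1416 = 0.04092 L.
At equivalence the base is fully converted to C2H5NH3+; total volume = 0.06395 L, so [C2H5NH3+] = 0.005794/0.06395 = 0.09061 M.
Ka(C2H5NH3+) = Kw/Kb = 1.0e-14 / 6.4 x 10^-4 = 1.56e-11.
[H^+] = sqrt(Ka x [C2H5NH3+]) = sqrt(1.56e-11 x 0.09061) = 1.19e-6 M.
pH = -log(1.19e-6) = 5.92.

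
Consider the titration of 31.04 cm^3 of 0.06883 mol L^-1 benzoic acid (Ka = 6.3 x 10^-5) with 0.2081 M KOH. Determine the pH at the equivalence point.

8.46

n(C6H5COOH) = 0.06883 x 0.03104 = 0.002136 mol; V(KOH) at equivalence = 0.002136/0.2081 = 0.01027 L.
At equivalence all the acid is converted to C6H5COO-; total volume = 0.03104 + 0.01027 = 0.04131 L, so [C6H5COO-] = 0.002136/0.04131 = 0.05172 M.
Kb = Kw/Ka = 1.0e-14 / 6.3 x 10^-5 = 1.59e-10.
[OH^-] = sqrt(Kb x [C6H5COO-]) = sqrt(1.59e-10 x 0.05172) = 2.87e-6 M.
pOH = 5.54, so pH = 14.00 - 5.54 = 8.46.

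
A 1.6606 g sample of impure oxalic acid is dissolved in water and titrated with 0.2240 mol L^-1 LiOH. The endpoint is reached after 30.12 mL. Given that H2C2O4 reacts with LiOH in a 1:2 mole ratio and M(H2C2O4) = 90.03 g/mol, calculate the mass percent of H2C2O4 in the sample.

18.3%

n(LiOH) = 0.2240 x 0.03012 = 0.006747 mol.
n(H2C2O4) = 0.006747 / 2 = 0.003373 mol.
mass of H2C2O4 = 0.003373 x 90.03 = 0.3037 g.
% purity = 0.3037 / 1.6606 x 100 = 18.3%.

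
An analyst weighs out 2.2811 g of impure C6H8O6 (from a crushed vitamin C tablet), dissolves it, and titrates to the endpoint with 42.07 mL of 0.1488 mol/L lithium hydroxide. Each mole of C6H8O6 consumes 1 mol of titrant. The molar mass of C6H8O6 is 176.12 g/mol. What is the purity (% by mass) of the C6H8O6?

48.3%

n(LiOH) = 0.1488 x 0.04207 = 0.006260 mol.
n(C6H8O6) = 0.006260 / 1 = 0.006260 mol.
mass of C6H8O6 = 0.006260 x 176.12 = 1.103 g.
% purity = 1.103 / 2.2811 x 100 = 48.3%.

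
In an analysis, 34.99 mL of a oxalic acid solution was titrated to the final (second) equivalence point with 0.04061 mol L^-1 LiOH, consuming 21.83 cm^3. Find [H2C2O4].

0.0127 M

n(LiOH) = 0.04061 x 0.02183 = 0.0008865 mol.
At the final (second) equivalence point, 2 mol OH^- react per mol H2C2O4, so n(H2C2O4) = 0.0008865 / 2 = 0.0004433 mol.
[H2C2O4] = 0.0004433 / 0.03499 L = 0.0127 M.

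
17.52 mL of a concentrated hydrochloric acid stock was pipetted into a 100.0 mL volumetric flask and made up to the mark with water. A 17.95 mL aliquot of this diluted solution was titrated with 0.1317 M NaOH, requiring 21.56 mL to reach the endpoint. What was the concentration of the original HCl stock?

n(NaOH) = 0.1317 x 0.02156 = 0.002839 mol.
n(HCl) in the aliquot = 0.002839 mol.
[diluted HCl] = 0.002839 / 0.01795 = 0.1582 M.
Dilution factor = 100.0/17.52 = 5.708, so [stock] = 0.1582 x 5.708 = 0.903 M.

0.903 M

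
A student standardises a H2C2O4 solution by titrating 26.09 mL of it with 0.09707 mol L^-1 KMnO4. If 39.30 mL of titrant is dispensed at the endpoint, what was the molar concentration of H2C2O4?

0.366 M

n(KMnO4) = 0.09707 x 0.03930 = 0.003815 mol.
From the balanced equation, 2 mol KMnO4 reacts with 5 mol H2C2O4, so n(H2C2O4) = 0.003815 x 5/2 = 0.009537 mol.
[H2C2O4] = 0.009537 / 0.02609 L = 0.366 M.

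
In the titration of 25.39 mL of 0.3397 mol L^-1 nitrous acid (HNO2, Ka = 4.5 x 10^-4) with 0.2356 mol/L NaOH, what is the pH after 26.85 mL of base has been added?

3.79

Initial n(HNO2) = 0.3397 x 0.02539 = 0.008625 mol.
n(NaOH) added = 0.2356 x 0.02685 = 0.006326 mol, converting that many moles of HNO2 to NO2-.
Remaining n(HNO2) = 0.002299 mol; n(NO2-) = 0.006326 mol.
By Henderson-Hasselbalch, pH = pKa + log([A^-]/[HA]) = 3.35 + log(0.006326/0.002299) = 3.35 + (+0.44) = 3.79.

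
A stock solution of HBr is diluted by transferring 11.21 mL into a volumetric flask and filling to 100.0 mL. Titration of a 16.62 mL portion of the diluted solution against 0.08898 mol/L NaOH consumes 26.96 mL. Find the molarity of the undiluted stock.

1.29 M

n(NaOH) = 0.08898 x 0.02696 = 0.002399 mol.
n(HBr) in the aliquot = 0.002399 mol.
[diluted HBr] = 0.002399 / 0.01662 = 0.1443 M.
Dilution factor = 100.0/11.21 = 8.921, so [stock] = 0.1443 x 8.921 = 1.29 M.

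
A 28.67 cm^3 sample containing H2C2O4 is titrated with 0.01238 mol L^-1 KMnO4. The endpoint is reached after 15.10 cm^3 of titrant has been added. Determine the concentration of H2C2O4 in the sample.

0.0163 M

n(KMnO4) = 0.01238 x 0.01510 = 0.0001869 mol.
From the balanced equation, 2 mol KMnO4 reacts with 5 mol H2C2O4, so n(H2C2O4) = 0.0001869 x 5/2 = 0.0004673 mol.
[H2C2O4] = 0.0004673 / 0.02867 L = 0.0163 M.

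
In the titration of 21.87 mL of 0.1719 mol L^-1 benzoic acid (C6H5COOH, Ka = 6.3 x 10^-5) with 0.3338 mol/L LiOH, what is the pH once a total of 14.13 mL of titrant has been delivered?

12.42

n(acid) = 0.1719 x 0.02187 = 0.003759 mol; n(LiOH) added = 0.3338 x 0.01413 = 0.004717 mol.
Base is in excess by 0.004717 - 0.003759 = 0.0009571 mol in a total volume of 0.03600 L.
[OH^-] = 0.0009571/0.03600 = 0.02659 M, so pOH = 1.58 and pH = 14.00 - 1.58 = 12.42.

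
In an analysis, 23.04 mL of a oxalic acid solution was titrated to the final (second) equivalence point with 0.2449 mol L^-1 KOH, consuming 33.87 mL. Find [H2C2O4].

0.180 M

n(KOH) = 0.2449 x 0.03387 = 0.008295 mol.
At the final (second) equivalence point, 2 mol OH^- react per mol H2C2O4, so n(H2C2O4) = 0.008295 / 2 = 0.004147 mol.
[H2C2O4] = 0.004147 / 0.02304 L = 0.180 M.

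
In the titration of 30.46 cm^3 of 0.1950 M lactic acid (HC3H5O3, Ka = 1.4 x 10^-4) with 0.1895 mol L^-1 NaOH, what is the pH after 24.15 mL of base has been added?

Initial n(HC3H5O3) = 0.1950 x 0.03046 = 0.005940 mol.
n(NaOH) added = 0.1895 x 0.02415 = 0.004576 mol, converting that many moles of HC3H5O3 to C3H5O3-.
Remaining n(HC3H5O3) = 0.001363 mol; n(C3H5O3-) = 0.004576 mol.
By Henderson-Hasselbalch, pH = pKa + log([A^-]/[HA]) = 3.85 + log(0.004576/0.001363) = 3.85 + (+0.53) = 4.38.

4.38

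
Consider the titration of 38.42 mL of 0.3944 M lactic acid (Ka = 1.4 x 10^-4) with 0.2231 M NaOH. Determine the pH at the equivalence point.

n(HC3H5O3) = 0.3944 x 0.03842 = 0.01515 mol; V(NaOH) at equivalence = 0.01515/0.2231 = 0.06792 L.
At equivalence all the acid is converted to C3H5O3-; total volume = 0.03842 + 0.06792 = 0.1063 L, so [C3H5O3-] = 0.01515/0.1063 = 0.1425 M.
Kb = Kw/Ka = 1.0e-14 / 1.4 x 10^-4 = 7.14e-11.
[OH^-] = sqrt(Kb x [C3H5O3-]) = sqrt(7.14e-11 x 0.1425) = 3.19e-6 M.
pOH = 5.50, so pH = 14.00 - 5.50 = 8.50.

8.50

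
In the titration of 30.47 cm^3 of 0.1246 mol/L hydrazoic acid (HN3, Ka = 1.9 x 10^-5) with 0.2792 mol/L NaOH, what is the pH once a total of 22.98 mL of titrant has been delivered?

12.69

n(acid) = 0.1246 x 0.03047 = 0.003797 mol; n(NaOH) added = 0.2792 x 0.02298 = 0.006416 mol.
Base is in excess by 0.006416 - 0.003797 = 0.002619 mol in a total volume of 0.05345 L.
[OH^-] = 0.002619/0.05345 = 0.04901 M, so pOH = 1.31 and pH = 14.00 - 1.31 = 12.69.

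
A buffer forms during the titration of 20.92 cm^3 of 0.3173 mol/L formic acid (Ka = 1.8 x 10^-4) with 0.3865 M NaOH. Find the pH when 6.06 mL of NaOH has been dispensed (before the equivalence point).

Initial n(HCOOH) = 0.3173 x 0.02092 = 0.006638 mol.
n(NaOH) added = 0.3865 x 0.006060 = 0.002342 mol, converting that many moles of HCOOH to HCOO-.
Remaining n(HCOOH) = 0.004296 mol; n(HCOO-) = 0.002342 mol.
By Henderson-Hasselbalch, pH = pKa + log([A^-]/[HA]) = 3.74 + log(0.002342/0.004296) = 3.74 + (-0.26) = 3.48.

3.48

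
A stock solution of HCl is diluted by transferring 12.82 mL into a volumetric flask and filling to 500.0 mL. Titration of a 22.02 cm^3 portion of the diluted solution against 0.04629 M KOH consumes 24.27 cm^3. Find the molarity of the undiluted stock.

n(KOH) = 0.04629 x 0.02427 = 0.001123 mol.
n(HCl) in the aliquot = 0.001123 mol.
[diluted HCl] = 0.001123 / 0.02202 = 0.05102 M.
Dilution factor = 500.0/12.82 = 39.00, so [stock] = 0.05102 x 39.00 = 1.99 M.

1.99 M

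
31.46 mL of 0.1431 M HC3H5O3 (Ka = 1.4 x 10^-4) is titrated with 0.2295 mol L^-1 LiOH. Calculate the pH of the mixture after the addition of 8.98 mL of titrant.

Initial n(HC3H5O3) = 0.1431 x 0.03146 = 0.004502 mol.
n(LiOH) added = 0.2295 x 0.008980 = 0.002061 mol, converting that many moles of HC3H5O3 to C3H5O3-.
Remaining n(HC3H5O3) = 0.002441 mol; n(C3H5O3-) = 0.002061 mol.
By Henderson-Hasselbalch, pH = pKa + log([A^-]/[HA]) = 3.85 + log(0.002061/0.002441) = 3.85 + (-0.07) = 3.78.

3.78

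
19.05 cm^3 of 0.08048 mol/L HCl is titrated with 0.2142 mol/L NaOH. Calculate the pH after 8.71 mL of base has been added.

n(acid) = 0.08048 x 0.01905 = 0.001533 mol; n(NaOH) added = 0.2142 x 0.008710 = 0.001866 mol.
Base is in excess by 0.001866 - 0.001533 = 0.0003325 mol in a total volume of 0.02776 L.
[OH^-] = 0.0003325/0.02776 = 0.01198 M, so pOH = 1.92 and pH = 14.00 - 1.92 = 12.08.

12.08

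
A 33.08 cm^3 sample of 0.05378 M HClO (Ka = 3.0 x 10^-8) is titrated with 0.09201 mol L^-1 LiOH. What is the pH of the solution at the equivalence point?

n(HClO) = 0.05378 x 0.03308 = 0.001779 mol; V(LiOH) at equivalence = 0.001779/0.09201 = 0.01934 L.
At equivalence all the acid is converted to ClO-; total volume = 0.03308 + 0.01934 = 0.05242 L, so [ClO-] = 0.001779/0.05242 = 0.03394 M.
Kb = Kw/Ka = 1.0e-14 / 3.0 x 10^-8 = 3.33e-7.
[OH^-] = sqrt(Kb x [ClO-]) = sqrt(3.33e-7 x 0.03394) = 0.000106 M.
pOH = 3.97, so pH = 14.00 - 3.97 = 10.03.

10.03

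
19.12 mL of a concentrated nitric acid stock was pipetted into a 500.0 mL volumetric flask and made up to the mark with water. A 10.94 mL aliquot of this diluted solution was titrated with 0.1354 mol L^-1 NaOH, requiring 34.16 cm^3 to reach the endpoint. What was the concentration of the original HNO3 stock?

11.1 M

n(NaOH) = 0.1354 x 0.03416 = 0.004625 mol.
n(HNO3) in the aliquot = 0.004625 mol.
[diluted HNO3] = 0.004625 / 0.01094 = 0.4228 M.
Dilution factor = 500.0/19.12 = 26.15, so [stock] = 0.4228 x 26.15 = 11.1 M.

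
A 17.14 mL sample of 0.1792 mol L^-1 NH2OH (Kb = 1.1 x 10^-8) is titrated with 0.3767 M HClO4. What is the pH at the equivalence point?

3.48

n(NH2OH) = 0.1792 x 0.01714 = 0.003071 mol; V(HClO4) at equivalence = 0.003071/0.3767 = 0.008154 L.
At equivalence the base is fully converted to NH3OH+; total volume = 0.02529 L, so [NH3OH+] = 0.003071/0.02529 = 0.1214 M.
Ka(NH3OH+) = Kw/Kb = 1.0e-14 / 1.1 x 10^-8 = 9.09e-7.
[H^+] = sqrt(Ka x [NH3OH+]) = sqrt(9.09e-7 x 0.1214) = 0.000332 M.
pH = -log(0.000332) = 3.48.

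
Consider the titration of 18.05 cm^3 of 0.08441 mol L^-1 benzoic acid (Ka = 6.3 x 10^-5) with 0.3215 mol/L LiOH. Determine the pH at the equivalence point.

8.51

n(C6H5COOH) = 0.08441 x 0.01805 = 0.001524 mol; V(LiOH) at equivalence = 0.001524/0.3215 = 0.004739 L.
At equivalence all the acid is converted to C6H5COO-; total volume = 0.01805 + 0.004739 = 0.02279 L, so [C6H5COO-] = 0.001524/0.02279 = 0.06686 M.
Kb = Kw/Ka = 1.0e-14 / 6.3 x 10^-5 = 1.59e-10.
[OH^-] = sqrt(Kb x [C6H5COO-]) = sqrt(1.59e-10 x 0.06686) = 3.26e-6 M.
pOH = 5.49, so pH = 14.00 - 5.49 = 8.51.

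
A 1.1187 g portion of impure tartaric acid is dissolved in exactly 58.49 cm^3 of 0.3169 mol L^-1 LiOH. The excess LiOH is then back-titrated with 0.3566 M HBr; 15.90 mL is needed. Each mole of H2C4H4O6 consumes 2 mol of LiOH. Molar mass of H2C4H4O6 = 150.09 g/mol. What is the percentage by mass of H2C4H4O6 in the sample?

Total n(LiOH) added = 0.3169 x 0.05849 = 0.01854 mol.
n(HBr) used = 0.3566 x 0.01590 = 0.005670 mol, which equals the excess n(LiOH).
So n(LiOH) consumed by the sample = 0.01854 - 0.005670 = 0.01287 mol.
n(H2C4H4O6) = 0.01287 / 2 = 0.006433 mol.
mass H2C4H4O6 = 0.006433 x 150.09 = 0.9655 g, so %H2C4H4O6 = 0.9655/1.1187 x 100 = 86.3%.

86.3%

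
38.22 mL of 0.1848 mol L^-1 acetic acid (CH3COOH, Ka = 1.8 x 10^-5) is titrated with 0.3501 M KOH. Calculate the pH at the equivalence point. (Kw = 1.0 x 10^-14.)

8.91

n(CH3COOH) = 0.1848 x 0.03822 = 0.007063 mol; V(KOH) at equivalence = 0.007063/0.3501 = 0.02017 L.
At equivalence all the acid is converted to CH3COO-; total volume = 0.03822 + 0.02017 = 0.05839 L, so [CH3COO-] = 0.007063/0.05839 = 0.1210 M.
Kb = Kw/Ka = 1.0e-14 / 1.8 x 10^-5 = 5.56e-10.
[OH^-] = sqrt(Kb x [CH3COO-]) = sqrt(5.56e-10 x 0.1210) = 8.20e-6 M.
pOH = 5.09, so pH = 14.00 - 5.09 = 8.91.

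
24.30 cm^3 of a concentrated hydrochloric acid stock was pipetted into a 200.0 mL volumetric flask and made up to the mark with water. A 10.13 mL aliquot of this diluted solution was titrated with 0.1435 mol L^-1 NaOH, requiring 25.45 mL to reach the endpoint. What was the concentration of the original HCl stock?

n(NaOH) = 0.1435 x 0.02545 = 0.003652 mol.
n(HCl) in the aliquot = 0.003652 mol.
[diluted HCl] = 0.003652 / 0.01013 = 0.3605 M.
Dilution factor = 200.0/24.30 = 8.230, so [stock] = 0.3605 x 8.230 = 2.97 M.

2.97 M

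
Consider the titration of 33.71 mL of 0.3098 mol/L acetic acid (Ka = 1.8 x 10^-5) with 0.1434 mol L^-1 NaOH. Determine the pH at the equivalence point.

8.87

n(CH3COOH) = 0.3098 x 0.03371 = 0.01044 mol; V(NaOH) at equivalence = 0.01044/0.1434 = 0.07283 L.
At equivalence all the acid is converted to CH3COO-; total volume = 0.03371 + 0.07283 = 0.1065 L, so [CH3COO-] = 0.01044/0.1065 = 0.09803 M.
Kb = Kw/Ka = 1.0e-14 / 1.8 x 10^-5 = 5.56e-10.
[OH^-] = sqrt(Kb x [CH3COO-]) = sqrt(5.56e-10 x 0.09803) = 7.38e-6 M.
pOH = 5.13, so pH = 14.00 - 5.13 = 8.87.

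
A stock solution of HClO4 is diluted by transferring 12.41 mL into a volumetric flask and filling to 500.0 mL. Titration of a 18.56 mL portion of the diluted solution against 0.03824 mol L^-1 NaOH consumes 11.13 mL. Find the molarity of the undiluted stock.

n(NaOH) = 0.03824 x 0.01113 = 0.0004256 mol.
n(HClO4) in the aliquot = 0.0004256 mol.
[diluted HClO4] = 0.0004256 / 0.01856 = 0.02293 M.
Dilution factor = 500.0/12.41 = 40.29, so [stock] = 0.02293 x 40.29 = 0.924 M.

0.924 M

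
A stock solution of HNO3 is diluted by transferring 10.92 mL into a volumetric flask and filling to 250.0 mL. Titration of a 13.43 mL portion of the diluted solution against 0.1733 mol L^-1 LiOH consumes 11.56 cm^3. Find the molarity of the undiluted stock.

n(LiOH) = 0.1733 x 0.01156 = 0.002003 mol.
n(HNO3) in the aliquot = 0.002003 mol.
[diluted HNO3] = 0.002003 / 0.01343 = 0.1492 M.
Dilution factor = 250.0/10.92 = 22.89, so [stock] = 0.1492 x 22.89 = 3.42 M.

3.42 M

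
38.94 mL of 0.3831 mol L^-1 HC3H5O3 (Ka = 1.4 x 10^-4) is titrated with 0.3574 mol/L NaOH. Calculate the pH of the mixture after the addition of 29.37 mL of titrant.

4.23

Initial n(HC3H5O3) = 0.3831 x 0.03894 = 0.01492 mol.
n(NaOH) added = 0.3574 x 0.02937 = 0.01050 mol, converting that many moles of HC3H5O3 to C3H5O3-.
Remaining n(HC3H5O3) = 0.004421 mol; n(C3H5O3-) = 0.01050 mol.
By Henderson-Hasselbalch, pH = pKa + log([A^-]/[HA]) = 3.85 + log(0.01050/0.004421) = 3.85 + (+0.38) = 4.23.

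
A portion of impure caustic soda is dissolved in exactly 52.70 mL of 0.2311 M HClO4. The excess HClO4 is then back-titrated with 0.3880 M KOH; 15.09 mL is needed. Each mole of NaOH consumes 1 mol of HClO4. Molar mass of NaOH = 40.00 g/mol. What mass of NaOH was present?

0.253 g

Total n(HClO4) added = 0.2311 x 0.05270 = 0.01218 mol.
n(KOH) used = 0.3880 x 0.01509 = 0.005855 mol, which equals the excess n(HClO4).
So n(HClO4) consumed by the sample = 0.01218 - 0.005855 = 0.006324 mol.
n(NaOH) = 0.006324 / 1 = 0.006324 mol.
mass = 0.006324 mol x 40.00 g/mol = 0.253 g.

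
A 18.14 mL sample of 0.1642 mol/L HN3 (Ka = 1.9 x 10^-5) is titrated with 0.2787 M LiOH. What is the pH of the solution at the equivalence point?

8.87

n(HN3) = 0.1642 x 0.01814 = 0.002979 mol; V(LiOH) at equivalence = 0.002979/0.2787 = 0.01069 L.
At equivalence all the acid is converted to N3-; total volume = 0.01814 + 0.01069 = 0.02883 L, so [N3-] = 0.002979/0.02883 = 0.1033 M.
Kb = Kw/Ka = 1.0e-14 / 1.9 x 10^-5 = 5.26e-10.
[OH^-] = sqrt(Kb x [N3-]) = sqrt(5.26e-10 x 0.1033) = 7.37e-6 M.
pOH = 5.13, so pH = 14.00 - 5.13 = 8.87.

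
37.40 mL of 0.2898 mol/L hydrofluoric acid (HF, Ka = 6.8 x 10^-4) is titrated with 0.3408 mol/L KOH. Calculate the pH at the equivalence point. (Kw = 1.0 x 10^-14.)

8.18

n(HF) = 0.2898 x 0.03740 = 0.01084 mol; V(KOH) at equivalence = 0.01084/0.3408 = 0.03180 L.
At equivalence all the acid is converted to F-; total volume = 0.03740 + 0.03180 = 0.06920 L, so [F-] = 0.01084/0.06920 = 0.1566 M.
Kb = Kw/Ka = 1.0e-14 / 6.8 x 10^-4 = 1.47e-11.
[OH^-] = sqrt(Kb x [F-]) = sqrt(1.47e-11 x 0.1566) = 1.52e-6 M.
pOH = 5.82, so pH = 14.00 - 5.82 = 8.18.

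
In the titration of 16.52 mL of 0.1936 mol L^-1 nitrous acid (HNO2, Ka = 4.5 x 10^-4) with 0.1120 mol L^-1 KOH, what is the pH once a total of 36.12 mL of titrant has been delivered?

12.21

n(acid) = 0.1936 x 0.01652 = 0.003198 mol; n(KOH) added = 0.1120 x 0.03612 = 0.004045 mol.
Base is in excess by 0.004045 - 0.003198 = 0.0008472 mol in a total volume of 0.05264 L.
[OH^-] = 0.0008472/0.05264 = 0.01609 M, so pOH = 1.79 and pH = 14.00 - 1.79 = 12.21.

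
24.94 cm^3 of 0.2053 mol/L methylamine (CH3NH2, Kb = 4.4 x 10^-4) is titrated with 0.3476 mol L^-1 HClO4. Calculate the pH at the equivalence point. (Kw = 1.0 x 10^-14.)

5.77

n(CH3NH2) = 0.2053 x 0.02494 = 0.005120 mol; V(HClO4) at equivalence = 0.005120/0.3476 = 0.01473 L.
At equivalence the base is fully converted to CH3NH3+; total volume = 0.03967 L, so [CH3NH3+] = 0.005120/0.03967 = 0.1291 M.
Ka(CH3NH3+) = Kw/Kb = 1.0e-14 / 4.4 x 10^-4 = 2.27e-11.
[H^+] = sqrt(Ka x [CH3NH3+]) = sqrt(2.27e-11 x 0.1291) = 1.71e-6 M.
pH = -log(1.71e-6) = 5.77.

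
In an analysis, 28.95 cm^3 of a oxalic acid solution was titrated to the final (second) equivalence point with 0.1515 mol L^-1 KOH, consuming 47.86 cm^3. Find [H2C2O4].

n(KOH) = 0.1515 x 0.04786 = 0.007251 mol.
At the final (second) equivalence point, 2 mol OH^- react per mol H2C2O4, so n(H2C2O4) = 0.007251 / 2 = 0.003625 mol.
[H2C2O4] = 0.003625 / 0.02895 L = 0.125 M.

0.125 M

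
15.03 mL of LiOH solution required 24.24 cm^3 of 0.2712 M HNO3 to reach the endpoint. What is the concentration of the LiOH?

0.437 M

n(HNO3) delivered = 0.2712 x 0.02424 = 0.006574 mol.
For a 1:1 reaction, n(LiOH) = 0.006574 mol.
[LiOH] = 0.006574 mol / 0.01503 L = 0.437 M.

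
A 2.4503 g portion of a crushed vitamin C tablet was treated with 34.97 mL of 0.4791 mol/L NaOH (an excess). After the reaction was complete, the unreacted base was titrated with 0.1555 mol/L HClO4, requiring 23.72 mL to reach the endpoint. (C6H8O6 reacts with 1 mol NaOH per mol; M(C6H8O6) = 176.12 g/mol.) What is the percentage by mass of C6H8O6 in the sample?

93.9%

Total n(NaOH) added = 0.4791 x 0.03497 = 0.01675 mol.
n(HClO4) used = 0.1555 x 0.02372 = 0.003688 mol, which equals the excess n(NaOH).
So n(NaOH) consumed by the sample = 0.01675 - 0.003688 = 0.01307 mol.
n(C6H8O6) = 0.01307 / 1 = 0.01307 mol.
mass C6H8O6 = 0.01307 x 176.12 = 2.301 g, so %C6H8O6 = 2.301/2.4503 x 100 = 93.9%.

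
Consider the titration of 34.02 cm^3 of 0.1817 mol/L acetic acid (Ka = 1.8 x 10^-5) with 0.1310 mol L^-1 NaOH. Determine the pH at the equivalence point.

n(CH3COOH) = 0.1817 x 0.03402 = 0.006181 mol; V(NaOH) at equivalence = 0.006181/0.1310 = 0.04719 L.
At equivalence all the acid is converted to CH3COO-; total volume = 0.03402 + 0.04719 = 0.08121 L, so [CH3COO-] = 0.006181/0.08121 = 0.07612 M.
Kb = Kw/Ka = 1.0e-14 / 1.8 x 10^-5 = 5.56e-10.
[OH^-] = sqrt(Kb x [CH3COO-]) = sqrt(5.56e-10 x 0.07612) = 6.50e-6 M.
pOH = 5.19, so pH = 14.00 - 5.19 = 8.81.

8.81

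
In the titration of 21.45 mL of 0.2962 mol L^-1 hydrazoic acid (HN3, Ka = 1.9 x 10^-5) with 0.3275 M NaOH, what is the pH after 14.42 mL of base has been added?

5.18

Initial n(HN3) = 0.2962 x 0.02145 = 0.006353 mol.
n(NaOH) added = 0.3275 x 0.01442 = 0.004723 mol, converting that many moles of HN3 to N3-.
Remaining n(HN3) = 0.001631 mol; n(N3-) = 0.004723 mol.
By Henderson-Hasselbalch, pH = pKa + log([A^-]/[HA]) = 4.72 + log(0.004723/0.001631) = 4.72 + (+0.46) = 5.18.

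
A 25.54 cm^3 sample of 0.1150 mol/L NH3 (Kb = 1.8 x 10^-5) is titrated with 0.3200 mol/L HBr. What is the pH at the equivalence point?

n(NH3) = 0.1150 x 0.02554 = 0.002937 mol; V(HBr) at equivalence = 0.002937/0.3200 = 0.009178 L.
At equivalence the base is fully converted to NH4+; total volume = 0.03472 L, so [NH4+] = 0.002937/0.03472 = 0.08460 M.
Ka(NH4+) = Kw/Kb = 1.0e-14 / 1.8 x 10^-5 = 5.56e-10.
[H^+] = sqrt(Ka x [NH4+]) = sqrt(5.56e-10 x 0.08460) = 6.86e-6 M.
pH = -log(6.86e-6) = 5.16.

5.16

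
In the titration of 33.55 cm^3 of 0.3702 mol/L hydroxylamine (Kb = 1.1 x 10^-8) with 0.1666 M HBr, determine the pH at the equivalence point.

n(NH2OH) = 0.3702 x 0.03355 = 0.01242 mol; V(HBr) at equivalence = 0.01242/0.1666 = 0.07455 L.
At equivalence the base is fully converted to NH3OH+; total volume = 0.1081 L, so [NH3OH+] = 0.01242/0.1081 = 0.1149 M.
Ka(NH3OH+) = Kw/Kb = 1.0e-14 / 1.1 x 10^-8 = 9.09e-7.
[H^+] = sqrt(Ka x [NH3OH+]) = sqrt(9.09e-7 x 0.1149) = 0.000323 M.
pH = -log(0.000323) = 3.49.

3.49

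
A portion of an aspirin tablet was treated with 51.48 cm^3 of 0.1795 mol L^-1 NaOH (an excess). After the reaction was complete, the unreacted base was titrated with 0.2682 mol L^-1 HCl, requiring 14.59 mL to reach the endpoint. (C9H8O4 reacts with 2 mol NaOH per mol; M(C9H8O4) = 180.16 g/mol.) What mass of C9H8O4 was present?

Total n(NaOH) added = 0.1795 x 0.05148 = 0.009241 mol.
n(HCl) used = 0.2682 x 0.01459 = 0.003913 mol, which equals the excess n(NaOH).
So n(NaOH) consumed by the sample = 0.009241 - 0.003913 = 0.005328 mol.
n(C9H8O4) = 0.005328 / 2 = 0.002664 mol.
mass = 0.002664 mol x 180.16 g/mol = 0.480 g.

0.480 g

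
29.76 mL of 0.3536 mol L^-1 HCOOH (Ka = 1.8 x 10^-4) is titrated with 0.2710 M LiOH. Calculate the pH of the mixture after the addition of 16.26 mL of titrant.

3.60

Initial n(HCOOH) = 0.3536 x 0.02976 = 0.01052 mol.
n(LiOH) added = 0.2710 x 0.01626 = 0.004406 mol, converting that many moles of HCOOH to HCOO-.
Remaining n(HCOOH) = 0.006117 mol; n(HCOO-) = 0.004406 mol.
By Henderson-Hasselbalch, pH = pKa + log([A^-]/[HA]) = 3.74 + log(0.004406/0.006117) = 3.74 + (-0.14) = 3.60.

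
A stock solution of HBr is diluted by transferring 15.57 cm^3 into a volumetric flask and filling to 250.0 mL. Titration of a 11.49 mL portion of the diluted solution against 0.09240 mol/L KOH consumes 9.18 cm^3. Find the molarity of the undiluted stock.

1.19 M

n(KOH) = 0.09240 x 0.009180 = 0.0008482 mol.
n(HBr) in the aliquot = 0.0008482 mol.
[diluted HBr] = 0.0008482 / 0.01149 = 0.07382 M.
Dilution factor = 250.0/15.57 = 16.06, so [stock] = 0.07382 x 16.06 = 1.19 M.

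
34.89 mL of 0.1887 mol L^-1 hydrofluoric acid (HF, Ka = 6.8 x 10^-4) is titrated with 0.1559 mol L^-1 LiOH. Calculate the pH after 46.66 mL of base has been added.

n(acid) = 0.1887 x 0.03489 = 0.006584 mol; n(LiOH) added = 0.1559 x 0.04666 = 0.007274 mol.
Base is in excess by 0.007274 - 0.006584 = 0.0006906 mol in a total volume of 0.08155 L.
[OH^-] = 0.0006906/0.08155 = 0.008468 M, so pOH = 2.07 and pH = 14.00 - 2.07 = 11.93.

11.93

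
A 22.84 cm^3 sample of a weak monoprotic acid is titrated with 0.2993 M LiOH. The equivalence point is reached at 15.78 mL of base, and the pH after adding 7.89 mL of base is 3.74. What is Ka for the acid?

7.89 mL is half of the equivalence volume, so this is the half-equivalence point where [HA] = [A^-].
At half-equivalence pH = pKa, so pKa = 3.74.
Ka = 10^(-3.74) = 1.8 x 10^-4.

1.8 x 10^-4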